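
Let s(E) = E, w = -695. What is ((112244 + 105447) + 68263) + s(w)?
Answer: 285259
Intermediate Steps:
((112244 + 105447) + 68263) + s(w) = ((112244 + 105447) + 68263) - 695 = (217691 + 68263) - 695 = 285954 - 695 = 285259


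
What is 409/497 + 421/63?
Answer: 4796/639 ≈ 7.5055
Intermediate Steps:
409/497 + 421/63 = 4796/639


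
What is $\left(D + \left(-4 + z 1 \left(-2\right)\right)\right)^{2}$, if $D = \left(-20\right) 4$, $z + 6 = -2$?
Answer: $4624$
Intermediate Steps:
$z = -8$ ($z = -6 - 2 = -8$)
$D = -80$
$\left(D + \left(-4 + z 1 \left(-2\right)\right)\right)^{2} = \left(-80 - \left(4 + 8 \cdot 1 \left(-2\right)\right)\right)^{2} = \left(-80 - -12\right)^{2} = \left(-80 + \left(-4 + 16\right)\right)^{2} = \left(-80 + 12\right)^{2} = \left(-68\right)^{2} = 4624$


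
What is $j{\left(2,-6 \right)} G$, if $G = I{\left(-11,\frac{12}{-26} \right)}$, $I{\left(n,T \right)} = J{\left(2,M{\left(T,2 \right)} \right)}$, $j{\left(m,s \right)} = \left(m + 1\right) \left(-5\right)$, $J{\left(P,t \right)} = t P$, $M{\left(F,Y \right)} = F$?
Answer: $\frac{180}{13} \approx 13.846$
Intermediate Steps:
$J{\left(P,t \right)} = P t$
$j{\left(m,s \right)} = -5 - 5 m$ ($j{\left(m,s \right)} = \left(1 + m\right) \left(-5\right) = -5 - 5 m$)
$I{\left(n,T \right)} = 2 T$
$G = - \frac{12}{13}$ ($G = 2 \frac{12}{-26} = 2 \cdot 12 \left(- \frac{1}{26}\right) = 2 \left(- \frac{6}{13}\right) = - \frac{12}{13} \approx -0.92308$)
$j{\left(2,-6 \right)} G = \left(-5 - 10\right) \left(- \frac{12}{13}\right) = \left(-15\right) \left(- \frac{12}{13}\right) = \frac{180}{13}$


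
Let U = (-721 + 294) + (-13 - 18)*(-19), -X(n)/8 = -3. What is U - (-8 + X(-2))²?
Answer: -94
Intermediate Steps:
X(n) = 24 (X(n) = -8*(-3) = 24)
U = 162 (U = -427 - 31*(-19) = -427 + 589 = 162)
U - (-8 + X(-2))² = 162 - (-8 + 24)² = 162 - 1*16² = 162 - 1*256 = 162 - 256 = -94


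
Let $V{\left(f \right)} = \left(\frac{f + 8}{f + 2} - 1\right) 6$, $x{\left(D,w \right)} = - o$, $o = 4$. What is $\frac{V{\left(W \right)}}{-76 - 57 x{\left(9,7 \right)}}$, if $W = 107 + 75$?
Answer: $\frac{9}{6992} \approx 0.0012872$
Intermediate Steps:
$x{\left(D,w \right)} = -4$ ($x{\left(D,w \right)} = \left(-1\right) 4 = -4$)
$W = 182$
$V{\left(f \right)} = -6 + \frac{6 \left(8 + f\right)}{2 + f}$ ($V{\left(f \right)} = \left(\frac{8 + f}{2 + f} - 1\right) 6 = \left(-1 + \frac{8 + f}{2 + f}\right) 6 = -6 + \frac{6 \left(8 + f\right)}{2 + f}$)
$\frac{V{\left(W \right)}}{-76 - 57 x{\left(9,7 \right)}} = \frac{36 \frac{1}{2 + 182}}{-76 - -228} = \frac{36 \cdot \frac{1}{184}}{-76 + 228} = \frac{36 \cdot \frac{1}{184}}{152} = \frac{9}{46} \cdot \frac{1}{152} = \frac{9}{6992}$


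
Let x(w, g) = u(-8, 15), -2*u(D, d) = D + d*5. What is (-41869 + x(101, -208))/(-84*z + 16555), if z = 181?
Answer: -83805/2702 ≈ -31.016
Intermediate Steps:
u(D, d) = -5*d/2 - D/2 (u(D, d) = -(D + d*5)/2 = -(D + 5*d)/2 = -5*d/2 - D/2)
x(w, g) = -67/2 (x(w, g) = -5/2*15 - 1/2*(-8) = -75/2 + 4 = -67/2)
(-41869 + x(101, -208))/(-84*z + 16555) = (-41869 - 67/2)/(-84*181 + 16555) = -83805/(2*(-15204 + 16555)) = -83805/2/1351 = -83805/2*1/1351 = -83805/2702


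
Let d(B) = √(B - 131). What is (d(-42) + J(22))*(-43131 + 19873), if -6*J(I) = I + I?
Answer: 511676/3 - 23258*I*√173 ≈ 1.7056e+5 - 3.0591e+5*I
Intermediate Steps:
d(B) = √(-131 + B)
J(I) = -I/3 (J(I) = -(I + I)/6 = -I/3)
(d(-42) + J(22))*(-43131 + 19873) = (√(-131 - 42) - ⅓*22)*(-43131 + 19873) = (√(-173) - 22/3)*(-23258) = (I*√173 - 22/3)*(-23258) = (-22/3 + I*√173)*(-23258) = 511676/3 - 23258*I*√173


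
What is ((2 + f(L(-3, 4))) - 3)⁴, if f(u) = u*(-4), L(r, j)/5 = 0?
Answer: 1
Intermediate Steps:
L(r, j) = 0 (L(r, j) = 5*0 = 0)
f(u) = -4*u
((2 + f(L(-3, 4))) - 3)⁴ = ((2 - 4*0) - 3)⁴ = ((2 + 0) - 3)⁴ = (2 - 3)⁴ = (-1)⁴ = 1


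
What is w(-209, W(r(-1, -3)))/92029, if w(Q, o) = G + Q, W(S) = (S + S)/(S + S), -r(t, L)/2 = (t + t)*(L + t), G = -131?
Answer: -340/92029 ≈ -0.0036945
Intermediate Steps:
r(t, L) = -4*t*(L + t) (r(t, L) = -2*(t + t)*(L + t) = -2*2*t*(L + t) = -4*t*(L + t))
W(S) = 1 (W(S) = (2*S)/((2*S)) = (2*S)*(1/(2*S)) = 1)
w(Q, o) = -131 + Q
w(-209, W(r(-1, -3)))/92029 = (-131 - 209)/92029 = -340*1/92029 = -340/92029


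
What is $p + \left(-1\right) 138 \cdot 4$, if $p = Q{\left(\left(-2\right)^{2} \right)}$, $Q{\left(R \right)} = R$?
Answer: $-548$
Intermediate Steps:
$p = 4$ ($p = \left(-2\right)^{2} = 4$)
$p + \left(-1\right) 138 \cdot 4 = 4 + \left(-1\right) 138 \cdot 4 = 4 - 552 = -548$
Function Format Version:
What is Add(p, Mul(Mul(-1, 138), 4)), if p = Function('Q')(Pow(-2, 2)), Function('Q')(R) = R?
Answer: -548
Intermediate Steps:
p = 4 (p = Pow(-2, 2) = 4)
Add(p, Mul(Mul(-1, 138), 4)) = Add(4, Mul(Mul(-1, 138), 4)) = Add(4, Mul(-138, 4)) = Add(4, -552) = -548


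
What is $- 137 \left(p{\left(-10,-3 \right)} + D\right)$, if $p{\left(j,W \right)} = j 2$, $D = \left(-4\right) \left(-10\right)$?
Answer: $-2740$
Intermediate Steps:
$D = 40$
$p{\left(j,W \right)} = 2 j$
$- 137 \left(p{\left(-10,-3 \right)} + D\right) = - 137 \left(2 \left(-10\right) + 40\right) = - 137 \left(-20 + 40\right) = \left(-137\right) 20 = -2740$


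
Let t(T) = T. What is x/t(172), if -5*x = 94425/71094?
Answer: -6295/4076056 ≈ -0.0015444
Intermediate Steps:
x = -6295/23698 (x = -18885/71094 = -⅕*31475/23698 = -6295/23698 ≈ -0.26563)
x/t(172) = -6295/23698/172 = -6295/23698*1/172 = -6295/4076056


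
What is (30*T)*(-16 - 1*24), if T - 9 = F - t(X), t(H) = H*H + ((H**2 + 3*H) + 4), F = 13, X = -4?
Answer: 2400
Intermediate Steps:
t(H) = 4 + 2*H**2 + 3*H (t(H) = H**2 + (4 + H**2 + 3*H) = 4 + 2*H**2 + 3*H)
T = -2 (T = 9 + (13 - (4 + 2*(-4)**2 + 3*(-4))) = 9 + (13 - (4 + 2*16 - 12)) = 9 + (13 - (4 + 32 - 12)) = 9 + (13 - 1*24) = 9 + (13 - 24) = 9 - 11 = -2)
(30*T)*(-16 - 1*24) = (30*(-2))*(-16 - 1*24) = -60*(-16 - 24) = -60*(-40) = 2400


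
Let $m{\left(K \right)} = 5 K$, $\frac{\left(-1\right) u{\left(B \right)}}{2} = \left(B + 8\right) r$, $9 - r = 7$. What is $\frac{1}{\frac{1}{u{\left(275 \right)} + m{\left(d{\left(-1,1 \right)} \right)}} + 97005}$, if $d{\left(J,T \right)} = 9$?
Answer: $\frac{1087}{105444434} \approx 1.0309 \cdot 10^{-5}$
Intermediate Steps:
$r = 2$ ($r = 9 - 7 = 2$)
$u{\left(B \right)} = -32 - 4 B$ ($u{\left(B \right)} = - 2 \left(B + 8\right) 2 = - 2 \left(8 + B\right) 2 = - 2 \left(16 + 2 B\right) = -32 - 4 B$)
$\frac{1}{\frac{1}{u{\left(275 \right)} + m{\left(d{\left(-1,1 \right)} \right)}} + 97005} = \frac{1}{\frac{1}{\left(-32 - 1100\right) + 5 \cdot 9} + 97005} = \frac{1}{\frac{1}{\left(-32 - 1100\right) + 45} + 97005} = \frac{1}{\frac{1}{-1132 + 45} + 97005} = \frac{1}{\frac{1}{-1087} + 97005} = \frac{1}{- \frac{1}{1087} + 97005} = \frac{1}{\frac{105444434}{1087}} = \frac{1087}{105444434}$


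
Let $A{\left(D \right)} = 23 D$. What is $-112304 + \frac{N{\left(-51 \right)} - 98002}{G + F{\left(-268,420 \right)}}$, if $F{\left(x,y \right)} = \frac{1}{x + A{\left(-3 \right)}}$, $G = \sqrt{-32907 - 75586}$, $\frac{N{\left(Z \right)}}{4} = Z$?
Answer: $\frac{2 \left(- 18923224 \sqrt{108493} + 16491559 i\right)}{i + 337 \sqrt{108493}} \approx -1.123 \cdot 10^{5} + 298.15 i$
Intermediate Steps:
$N{\left(Z \right)} = 4 Z$
$G = i \sqrt{108493}$ ($G = \sqrt{-108493} = i \sqrt{108493} \approx 329.38 i$)
$F{\left(x,y \right)} = \frac{1}{-69 + x}$ ($F{\left(x,y \right)} = \frac{1}{x + 23 \left(-3\right)} = \frac{1}{x - 69} = \frac{1}{-69 + x}$)
$-112304 + \frac{N{\left(-51 \right)} - 98002}{G + F{\left(-268,420 \right)}} = -112304 + \frac{4 \left(-51\right) - 98002}{i \sqrt{108493} + \frac{1}{-69 - 268}} = -112304 + \frac{-204 - 98002}{i \sqrt{108493} + \frac{1}{-337}} = -112304 - \frac{98206}{i \sqrt{108493} - \frac{1}{337}} = -112304 - \frac{98206}{- \frac{1}{337} + i \sqrt{108493}}$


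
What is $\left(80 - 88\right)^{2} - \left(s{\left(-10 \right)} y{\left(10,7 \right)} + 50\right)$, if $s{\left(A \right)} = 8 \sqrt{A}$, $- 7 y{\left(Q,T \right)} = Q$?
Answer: $14 + \frac{80 i \sqrt{10}}{7} \approx 14.0 + 36.14 i$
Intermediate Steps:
$y{\left(Q,T \right)} = - \frac{Q}{7}$
$\left(80 - 88\right)^{2} - \left(s{\left(-10 \right)} y{\left(10,7 \right)} + 50\right) = \left(80 - 88\right)^{2} - \left(8 \sqrt{-10} \left(\left(- \frac{1}{7}\right) 10\right) + 50\right) = \left(-8\right)^{2} - \left(8 i \sqrt{10} \left(- \frac{10}{7}\right) + 50\right) = 64 - \left(8 i \sqrt{10} \left(- \frac{10}{7}\right) + 50\right) = 64 - \left(- \frac{80 i \sqrt{10}}{7} + 50\right) = 64 - \left(50 - \frac{80 i \sqrt{10}}{7}\right) = 14 + \frac{80 i \sqrt{10}}{7}$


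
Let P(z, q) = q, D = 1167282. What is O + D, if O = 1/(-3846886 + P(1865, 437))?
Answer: 4489890681617/3846449 ≈ 1.1673e+6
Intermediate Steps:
O = -1/3846449 (O = 1/(-3846886 + 437) = 1/(-3846449) = -1/3846449 ≈ -2.5998e-7)
O + D = -1/3846449 + 1167282 = 4489890681617/3846449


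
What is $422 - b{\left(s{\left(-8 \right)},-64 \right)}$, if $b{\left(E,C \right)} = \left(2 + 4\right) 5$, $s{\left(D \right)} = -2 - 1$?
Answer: $392$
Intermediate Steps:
$s{\left(D \right)} = -3$
$b{\left(E,C \right)} = 30$ ($b{\left(E,C \right)} = 6 \cdot 5 = 30$)
$422 - b{\left(s{\left(-8 \right)},-64 \right)} = 422 - 30 = 392$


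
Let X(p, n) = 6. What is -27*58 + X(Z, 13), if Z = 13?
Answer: -1560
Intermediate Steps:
-27*58 + X(Z, 13) = -27*58 + 6 = -1566 + 6 = -1560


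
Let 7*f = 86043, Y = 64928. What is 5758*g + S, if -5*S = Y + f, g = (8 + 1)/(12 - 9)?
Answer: 64051/35 ≈ 1830.0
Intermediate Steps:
f = 86043/7 (f = (⅐)*86043 = 86043/7 ≈ 12292.)
g = 3 (g = 9/3 = 9*(⅓) = 3)
S = -540539/35 (S = -(64928 + 86043/7)/5 = -⅕*540539/7 = -540539/35 ≈ -15444.)
5758*g + S = 5758*3 - 540539/35 = 17274 - 540539/35 = 64051/35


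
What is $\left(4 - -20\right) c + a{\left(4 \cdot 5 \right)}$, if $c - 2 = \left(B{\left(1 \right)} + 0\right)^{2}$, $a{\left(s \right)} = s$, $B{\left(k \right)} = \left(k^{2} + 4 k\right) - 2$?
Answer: $284$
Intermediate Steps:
$B{\left(k \right)} = -2 + k^{2} + 4 k$
$c = 11$ ($c = 2 + \left(\left(-2 + 1^{2} + 4 \cdot 1\right) + 0\right)^{2} = 2 + \left(\left(-2 + 1 + 4\right) + 0\right)^{2} = 2 + \left(3 + 0\right)^{2} = 2 + 3^{2} = 2 + 9 = 11$)
$\left(4 - -20\right) c + a{\left(4 \cdot 5 \right)} = \left(4 - -20\right) 11 + 4 \cdot 5 = \left(4 + 20\right) 11 + 20 = 24 \cdot 11 + 20 = 264 + 20 = 284$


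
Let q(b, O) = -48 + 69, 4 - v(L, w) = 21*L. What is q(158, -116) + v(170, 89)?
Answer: -3545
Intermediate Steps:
v(L, w) = 4 - 21*L
q(b, O) = 21
q(158, -116) + v(170, 89) = 21 + (4 - 21*170) = 21 + (4 - 3570) = 21 - 3566 = -3545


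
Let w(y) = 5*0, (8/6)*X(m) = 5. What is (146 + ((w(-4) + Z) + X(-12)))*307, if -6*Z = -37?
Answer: 574397/12 ≈ 47866.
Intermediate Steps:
X(m) = 15/4 (X(m) = (3/4)*5 = 15/4)
w(y) = 0
Z = 37/6 (Z = -1/6*(-37) = 37/6 ≈ 6.1667)
(146 + ((w(-4) + Z) + X(-12)))*307 = (146 + ((0 + 37/6) + 15/4))*307 = (146 + (37/6 + 15/4))*307 = (146 + 119/12)*307 = (1871/12)*307 = 574397/12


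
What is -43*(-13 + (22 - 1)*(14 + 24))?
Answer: -33755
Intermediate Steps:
-43*(-13 + (22 - 1)*(14 + 24)) = -43*(-13 + 21*38) = -43*(-13 + 798) = -43*785 = -33755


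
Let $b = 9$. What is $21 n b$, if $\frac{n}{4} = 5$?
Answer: $3780$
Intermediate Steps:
$n = 20$ ($n = 4 \cdot 5 = 20$)
$21 n b = 21 \cdot 20 \cdot 9 = 420 \cdot 9 = 3780$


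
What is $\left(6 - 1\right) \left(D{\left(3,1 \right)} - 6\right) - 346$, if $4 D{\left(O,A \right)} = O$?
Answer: $- \frac{1489}{4} \approx -372.25$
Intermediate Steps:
$D{\left(O,A \right)} = \frac{O}{4}$
$\left(6 - 1\right) \left(D{\left(3,1 \right)} - 6\right) - 346 = \left(6 - 1\right) \left(\frac{1}{4} \cdot 3 - 6\right) - 346 = \left(6 - 1\right) \left(\frac{3}{4} - 6\right) - 346 = 5 \left(- \frac{21}{4}\right) - 346 = - \frac{105}{4} - 346 = - \frac{1489}{4}$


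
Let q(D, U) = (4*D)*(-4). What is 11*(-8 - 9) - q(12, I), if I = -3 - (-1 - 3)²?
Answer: 5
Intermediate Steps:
I = -19 (I = -3 - 1*(-4)² = -3 - 1*16 = -3 - 16 = -19)
q(D, U) = -16*D
11*(-8 - 9) - q(12, I) = 11*(-8 - 9) - (-16)*12 = 11*(-17) - 1*(-192) = -187 + 192 = 5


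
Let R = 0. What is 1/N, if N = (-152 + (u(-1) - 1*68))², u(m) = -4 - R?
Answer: 1/50176 ≈ 1.9930e-5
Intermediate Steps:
u(m) = -4 (u(m) = -4 - 1*0 = -4 + 0 = -4)
N = 50176 (N = (-152 + (-4 - 1*68))² = (-152 + (-4 - 68))² = (-152 - 72)² = (-224)² = 50176)
1/N = 1/50176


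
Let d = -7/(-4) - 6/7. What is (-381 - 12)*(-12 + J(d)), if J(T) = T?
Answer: 122223/28 ≈ 4365.1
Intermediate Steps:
d = 25/28 (d = -7*(-¼) - 6*⅐ = 7/4 - 6/7 = 25/28 ≈ 0.89286)
(-381 - 12)*(-12 + J(d)) = (-381 - 12)*(-12 + 25/28) = -393*(-311/28) = 122223/28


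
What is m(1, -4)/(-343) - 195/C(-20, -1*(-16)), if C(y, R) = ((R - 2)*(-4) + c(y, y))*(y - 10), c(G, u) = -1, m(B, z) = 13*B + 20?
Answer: -8221/39102 ≈ -0.21024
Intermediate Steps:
m(B, z) = 20 + 13*B
C(y, R) = (-10 + y)*(7 - 4*R) (C(y, R) = ((R - 2)*(-4) - 1)*(y - 10) = ((-2 + R)*(-4) - 1)*(-10 + y) = ((8 - 4*R) - 1)*(-10 + y) = (7 - 4*R)*(-10 + y) = (-10 + y)*(7 - 4*R))
m(1, -4)/(-343) - 195/C(-20, -1*(-16)) = (20 + 13*1)/(-343) - 195/(-70 + 7*(-20) + 40*(-1*(-16)) - 4*(-1*(-16))*(-20)) = (20 + 13)*(-1/343) - 195/(-70 - 140 + 40*16 - 4*16*(-20)) = 33*(-1/343) - 195/(-70 - 140 + 640 + 1280) = -33/343 - 195/1710 = -33/343 - 195*1/1710 = -33/343 - 13/114 = -8221/39102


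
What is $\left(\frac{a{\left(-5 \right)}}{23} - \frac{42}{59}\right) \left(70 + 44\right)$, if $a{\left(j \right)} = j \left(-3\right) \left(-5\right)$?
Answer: $- \frac{614574}{1357} \approx -452.89$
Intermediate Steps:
$a{\left(j \right)} = 15 j$ ($a{\left(j \right)} = - 3 j \left(-5\right) = 15 j$)
$\left(\frac{a{\left(-5 \right)}}{23} - \frac{42}{59}\right) \left(70 + 44\right) = \left(\frac{15 \left(-5\right)}{23} - \frac{42}{59}\right) \left(70 + 44\right) = \left(\left(-75\right) \frac{1}{23} - \frac{42}{59}\right) 114 = \left(- \frac{75}{23} - \frac{42}{59}\right) 114 = \left(- \frac{5391}{1357}\right) 114 = - \frac{614574}{1357}$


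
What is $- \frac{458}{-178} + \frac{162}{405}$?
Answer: $\frac{1323}{445} \approx 2.973$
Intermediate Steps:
$- \frac{458}{-178} + \frac{162}{405} = \left(-458\right) \left(- \frac{1}{178}\right) + 162 \cdot \frac{1}{405} = \frac{229}{89} + \frac{2}{5} = \frac{1323}{445}$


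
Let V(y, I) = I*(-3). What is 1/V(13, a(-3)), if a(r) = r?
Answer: 1/9 ≈ 0.11111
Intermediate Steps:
V(y, I) = -3*I
1/V(13, a(-3)) = 1/(-3*(-3)) = 1/9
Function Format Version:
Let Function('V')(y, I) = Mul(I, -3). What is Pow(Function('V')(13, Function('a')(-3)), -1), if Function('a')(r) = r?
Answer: Rational(1, 9) ≈ 0.11111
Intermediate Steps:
Function('V')(y, I) = Mul(-3, I)
Pow(Function('V')(13, Function('a')(-3)), -1) = Pow(Mul(-3, -3), -1) = Pow(9, -1) = Rational(1, 9)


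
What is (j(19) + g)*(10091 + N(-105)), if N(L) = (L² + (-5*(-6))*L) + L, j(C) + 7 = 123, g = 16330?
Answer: 293742006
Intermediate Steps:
j(C) = 116 (j(C) = -7 + 123 = 116)
N(L) = L² + 31*L (N(L) = (L² + 30*L) + L = L² + 31*L)
(j(19) + g)*(10091 + N(-105)) = (116 + 16330)*(10091 - 105*(31 - 105)) = 16446*(10091 - 105*(-74)) = 16446*(10091 + 7770) = 16446*17861 = 293742006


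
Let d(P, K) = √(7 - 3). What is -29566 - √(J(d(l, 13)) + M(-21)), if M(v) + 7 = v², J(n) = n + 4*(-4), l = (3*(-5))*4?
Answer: -29566 - 2*√105 ≈ -29587.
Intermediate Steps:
l = -60 (l = -15*4 = -60)
d(P, K) = 2 (d(P, K) = √4 = 2)
J(n) = -16 + n (J(n) = n - 16 = -16 + n)
M(v) = -7 + v²
-29566 - √(J(d(l, 13)) + M(-21)) = -29566 - √((-16 + 2) + (-7 + (-21)²)) = -29566 - √(-14 + (-7 + 441)) = -29566 - √(-14 + 434) = -29566 - √420 = -29566 - 2*√105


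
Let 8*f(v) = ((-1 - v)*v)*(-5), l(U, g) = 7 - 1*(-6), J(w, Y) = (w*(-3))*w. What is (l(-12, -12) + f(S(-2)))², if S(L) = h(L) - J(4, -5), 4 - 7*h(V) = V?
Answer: 90566689249/38416 ≈ 2.3575e+6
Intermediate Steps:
h(V) = 4/7 - V/7
J(w, Y) = -3*w² (J(w, Y) = (-3*w)*w = -3*w²)
l(U, g) = 13 (l(U, g) = 7 + 6 = 13)
S(L) = 340/7 - L/7 (S(L) = (4/7 - L/7) - (-3)*4² = (4/7 - L/7) - (-3)*16 = (4/7 - L/7) - 1*(-48) = (4/7 - L/7) + 48 = 340/7 - L/7)
f(v) = -5*v*(-1 - v)/8 (f(v) = (((-1 - v)*v)*(-5))/8 = ((v*(-1 - v))*(-5))/8 = (-5*v*(-1 - v))/8 = -5*v*(-1 - v)/8)
(l(-12, -12) + f(S(-2)))² = (13 + 5*(340/7 - ⅐*(-2))*(1 + (340/7 - ⅐*(-2)))/8)² = (13 + 5*(340/7 + 2/7)*(1 + (340/7 + 2/7))/8)² = (13 + (5/8)*(342/7)*(1 + 342/7))² = (13 + (5/8)*(342/7)*(349/7))² = (13 + 298395/196)² = (300943/196)² = 90566689249/38416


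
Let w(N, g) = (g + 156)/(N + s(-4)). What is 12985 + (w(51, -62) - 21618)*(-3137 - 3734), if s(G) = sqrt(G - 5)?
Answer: 64613874476/435 + 322937*I/435 ≈ 1.4854e+8 + 742.38*I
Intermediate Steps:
s(G) = sqrt(-5 + G)
w(N, g) = (156 + g)/(N + 3*I) (w(N, g) = (g + 156)/(N + sqrt(-5 - 4)) = (156 + g)/(N + sqrt(-9)) = (156 + g)/(N + 3*I))
12985 + (w(51, -62) - 21618)*(-3137 - 3734) = 12985 + ((156 - 62)/(51 + 3*I) - 21618)*(-3137 - 3734) = 12985 + (((51 - 3*I)/2610)*94 - 21618)*(-6871) = 12985 + (47*(51 - 3*I)/1305 - 21618)*(-6871) = 12985 + (-21618 + 47*(51 - 3*I)/1305)*(-6871) = 12985 + (148537278 - 322937*(51 - 3*I)/1305) = 148550263 - 322937*(51 - 3*I)/1305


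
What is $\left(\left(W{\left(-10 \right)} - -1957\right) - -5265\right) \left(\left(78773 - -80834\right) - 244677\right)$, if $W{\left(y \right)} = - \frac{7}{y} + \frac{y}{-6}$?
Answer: $- \frac{1843730617}{3} \approx -6.1458 \cdot 10^{8}$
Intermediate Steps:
$W{\left(y \right)} = - \frac{7}{y} - \frac{y}{6}$ ($W{\left(y \right)} = - \frac{7}{y} + y \left(- \frac{1}{6}\right) = - \frac{7}{y} - \frac{y}{6}$)
$\left(\left(W{\left(-10 \right)} - -1957\right) - -5265\right) \left(\left(78773 - -80834\right) - 244677\right) = \left(\left(\left(- \frac{7}{-10} - - \frac{5}{3}\right) - -1957\right) - -5265\right) \left(\left(78773 - -80834\right) - 244677\right) = \left(\left(\left(\left(-7\right) \left(- \frac{1}{10}\right) + \frac{5}{3}\right) + 1957\right) + 5265\right) \left(\left(78773 + 80834\right) - 244677\right) = \left(\left(\left(\frac{7}{10} + \frac{5}{3}\right) + 1957\right) + 5265\right) \left(159607 - 244677\right) = \left(\left(\frac{71}{30} + 1957\right) + 5265\right) \left(-85070\right) = \left(\frac{58781}{30} + 5265\right) \left(-85070\right) = \frac{216731}{30} \left(-85070\right) = - \frac{1843730617}{3}$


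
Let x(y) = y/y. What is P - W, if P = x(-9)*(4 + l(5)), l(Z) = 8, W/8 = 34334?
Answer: -274660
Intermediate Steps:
W = 274672 (W = 8*34334 = 274672)
x(y) = 1
P = 12 (P = 1*(4 + 8) = 1*12 = 12)
P - W = 12 - 1*274672 = 12 - 274672 = -274660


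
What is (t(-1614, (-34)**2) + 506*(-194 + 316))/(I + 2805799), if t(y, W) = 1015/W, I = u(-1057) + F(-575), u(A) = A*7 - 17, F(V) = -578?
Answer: 71363207/3234262580 ≈ 0.022065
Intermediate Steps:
u(A) = -17 + 7*A (u(A) = 7*A - 17 = -17 + 7*A)
I = -7994 (I = (-17 + 7*(-1057)) - 578 = (-17 - 7399) - 578 = -7416 - 578 = -7994)
(t(-1614, (-34)**2) + 506*(-194 + 316))/(I + 2805799) = (1015/((-34)**2) + 506*(-194 + 316))/(-7994 + 2805799) = (1015/1156 + 506*122)/2797805 = (1015*(1/1156) + 61732)*(1/2797805) = (1015/1156 + 61732)*(1/2797805) = (71363207/1156)*(1/2797805) = 71363207/3234262580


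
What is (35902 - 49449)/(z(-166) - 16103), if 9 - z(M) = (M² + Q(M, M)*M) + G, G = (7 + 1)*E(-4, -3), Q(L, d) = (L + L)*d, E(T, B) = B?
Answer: -13547/9104966 ≈ -0.0014879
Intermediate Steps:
Q(L, d) = 2*L*d (Q(L, d) = (2*L)*d = 2*L*d)
G = -24 (G = (7 + 1)*(-3) = 8*(-3) = -24)
z(M) = 33 - M² - 2*M³ (z(M) = 9 - ((M² + (2*M*M)*M) - 24) = 9 - ((M² + (2*M²)*M) - 24) = 9 - ((M² + 2*M³) - 24) = 9 - (-24 + M² + 2*M³) = 9 + (24 - M² - 2*M³) = 33 - M² - 2*M³)
(35902 - 49449)/(z(-166) - 16103) = (35902 - 49449)/((33 - 1*(-166)² - 2*(-166)³) - 16103) = -13547/((33 - 1*27556 - 2*(-4574296)) - 16103) = -13547/((33 - 27556 + 9148592) - 16103) = -13547/(9121069 - 16103) = -13547/9104966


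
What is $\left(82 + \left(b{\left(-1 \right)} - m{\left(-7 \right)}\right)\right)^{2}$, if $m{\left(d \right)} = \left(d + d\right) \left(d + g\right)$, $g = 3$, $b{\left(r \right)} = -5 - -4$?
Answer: $625$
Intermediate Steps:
$b{\left(r \right)} = -1$ ($b{\left(r \right)} = -5 + 4 = -1$)
$m{\left(d \right)} = 2 d \left(3 + d\right)$ ($m{\left(d \right)} = \left(d + d\right) \left(d + 3\right) = 2 d \left(3 + d\right)$)
$\left(82 + \left(b{\left(-1 \right)} - m{\left(-7 \right)}\right)\right)^{2} = \left(82 - \left(1 + 2 \left(-7\right) \left(3 - 7\right)\right)\right)^{2} = \left(82 - \left(1 + 2 \left(-7\right) \left(-4\right)\right)\right)^{2} = \left(82 - 57\right)^{2} = 25^{2} = 625$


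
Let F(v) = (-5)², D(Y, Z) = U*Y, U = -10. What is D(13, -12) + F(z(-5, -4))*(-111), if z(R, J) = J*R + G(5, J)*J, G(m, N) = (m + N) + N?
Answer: -2905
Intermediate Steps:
G(m, N) = m + 2*N (G(m, N) = (N + m) + N = m + 2*N)
z(R, J) = J*R + J*(5 + 2*J) (z(R, J) = J*R + (5 + 2*J)*J = J*R + J*(5 + 2*J))
D(Y, Z) = -10*Y
F(v) = 25
D(13, -12) + F(z(-5, -4))*(-111) = -10*13 + 25*(-111) = -130 - 2775 = -2905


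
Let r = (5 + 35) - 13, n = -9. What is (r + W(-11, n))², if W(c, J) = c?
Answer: 256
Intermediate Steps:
r = 27 (r = 40 - 13 = 27)
(r + W(-11, n))² = (27 - 11)² = 16² = 256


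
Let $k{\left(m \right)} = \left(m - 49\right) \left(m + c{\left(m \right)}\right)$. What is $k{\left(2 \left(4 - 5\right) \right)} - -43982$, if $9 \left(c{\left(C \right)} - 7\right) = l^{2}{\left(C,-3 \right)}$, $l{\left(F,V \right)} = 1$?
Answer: $\frac{131164}{3} \approx 43721.0$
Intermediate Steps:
$c{\left(C \right)} = \frac{64}{9}$ ($c{\left(C \right)} = 7 + \frac{1^{2}}{9} = 7 + \frac{1}{9} \cdot 1 = 7 + \frac{1}{9} = \frac{64}{9}$)
$k{\left(m \right)} = \left(-49 + m\right) \left(\frac{64}{9} + m\right)$ ($k{\left(m \right)} = \left(m - 49\right) \left(m + \frac{64}{9}\right) = \left(-49 + m\right) \left(\frac{64}{9} + m\right)$)
$k{\left(2 \left(4 - 5\right) \right)} - -43982 = \left(- \frac{3136}{9} + \left(2 \left(4 - 5\right)\right)^{2} - \frac{377 \cdot 2 \left(4 - 5\right)}{9}\right) - -43982 = \left(- \frac{3136}{9} + \left(2 \left(-1\right)\right)^{2} - \frac{377 \cdot 2 \left(-1\right)}{9}\right) + 43982 = \left(- \frac{3136}{9} + \left(-2\right)^{2} - - \frac{754}{9}\right) + 43982 = \left(- \frac{3136}{9} + 4 + \frac{754}{9}\right) + 43982 = - \frac{782}{3} + 43982 = \frac{131164}{3}$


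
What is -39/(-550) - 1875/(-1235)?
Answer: 215883/135850 ≈ 1.5891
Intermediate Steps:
-39/(-550) - 1875/(-1235) = -39*(-1/550) - 1875*(-1/1235) = 39/550 + 375/247 = 215883/135850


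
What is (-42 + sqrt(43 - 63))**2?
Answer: 1744 - 168*I*sqrt(5) ≈ 1744.0 - 375.66*I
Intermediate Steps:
(-42 + sqrt(43 - 63))**2 = (-42 + sqrt(-20))**2 = (-42 + 2*I*sqrt(5))**2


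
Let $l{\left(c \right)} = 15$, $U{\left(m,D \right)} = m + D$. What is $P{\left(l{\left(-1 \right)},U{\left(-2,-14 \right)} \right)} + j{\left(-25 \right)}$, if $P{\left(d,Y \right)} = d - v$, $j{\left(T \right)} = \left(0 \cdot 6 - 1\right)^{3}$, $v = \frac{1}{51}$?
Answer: $\frac{713}{51} \approx 13.98$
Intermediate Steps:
$U{\left(m,D \right)} = D + m$
$v = \frac{1}{51} \approx 0.019608$
$j{\left(T \right)} = -1$ ($j{\left(T \right)} = \left(0 - 1\right)^{3} = \left(-1\right)^{3} = -1$)
$P{\left(d,Y \right)} = - \frac{1}{51} + d$ ($P{\left(d,Y \right)} = d - \frac{1}{51} = - \frac{1}{51} + d$)
$P{\left(l{\left(-1 \right)},U{\left(-2,-14 \right)} \right)} + j{\left(-25 \right)} = \left(- \frac{1}{51} + 15\right) - 1 = \frac{764}{51} - 1 = \frac{713}{51}$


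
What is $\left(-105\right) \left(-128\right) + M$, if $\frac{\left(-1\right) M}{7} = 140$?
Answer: $12460$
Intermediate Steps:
$M = -980$ ($M = \left(-7\right) 140 = -980$)
$\left(-105\right) \left(-128\right) + M = \left(-105\right) \left(-128\right) - 980 = 13440 - 980 = 12460$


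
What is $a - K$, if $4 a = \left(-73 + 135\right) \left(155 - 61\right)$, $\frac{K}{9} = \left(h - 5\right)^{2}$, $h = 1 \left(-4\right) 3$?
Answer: $-1144$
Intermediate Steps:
$h = -12$ ($h = \left(-4\right) 3 = -12$)
$K = 2601$ ($K = 9 \left(-12 - 5\right)^{2} = 9 \left(-17\right)^{2} = 9 \cdot 289 = 2601$)
$a = 1457$ ($a = \frac{\left(-73 + 135\right) \left(155 - 61\right)}{4} = \frac{62 \cdot 94}{4} = \frac{1}{4} \cdot 5828 = 1457$)
$a - K = 1457 - 2601 = -1144$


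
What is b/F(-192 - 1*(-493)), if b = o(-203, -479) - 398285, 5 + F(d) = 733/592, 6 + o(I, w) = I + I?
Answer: 236028624/2227 ≈ 1.0599e+5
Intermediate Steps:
o(I, w) = -6 + 2*I (o(I, w) = -6 + (I + I) = -6 + 2*I)
F(d) = -2227/592 (F(d) = -5 + 733/592 = -2227/592)
b = -398697 (b = (-6 + 2*(-203)) - 398285 = (-6 - 406) - 398285 = -412 - 398285 = -398697)
b/F(-192 - 1*(-493)) = -398697/(-2227/592) = -398697*(-592/2227) = 236028624/2227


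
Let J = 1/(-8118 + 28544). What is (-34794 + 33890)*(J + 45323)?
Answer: -418446954748/10213 ≈ -4.0972e+7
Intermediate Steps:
J = 1/20426 ≈ 4.8957e-5
(-34794 + 33890)*(J + 45323) = (-34794 + 33890)*(1/20426 + 45323) = -904*925767599/20426 = -418446954748/10213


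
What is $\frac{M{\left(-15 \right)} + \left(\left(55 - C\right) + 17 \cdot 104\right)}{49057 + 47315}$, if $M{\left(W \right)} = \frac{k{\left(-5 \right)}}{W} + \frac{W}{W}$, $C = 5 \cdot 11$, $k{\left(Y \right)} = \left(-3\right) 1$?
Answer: $\frac{4423}{240930} \approx 0.018358$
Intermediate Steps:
$k{\left(Y \right)} = -3$
$C = 55$
$M{\left(W \right)} = 1 - \frac{3}{W}$ ($M{\left(W \right)} = - \frac{3}{W} + \frac{W}{W} = - \frac{3}{W} + 1 = 1 - \frac{3}{W}$)
$\frac{M{\left(-15 \right)} + \left(\left(55 - C\right) + 17 \cdot 104\right)}{49057 + 47315} = \frac{\frac{-3 - 15}{-15} + \left(\left(55 - 55\right) + 17 \cdot 104\right)}{49057 + 47315} = \frac{\left(- \frac{1}{15}\right) \left(-18\right) + \left(\left(55 - 55\right) + 1768\right)}{96372} = \left(\frac{6}{5} + \left(0 + 1768\right)\right) \frac{1}{96372} = \left(\frac{6}{5} + 1768\right) \frac{1}{96372} = \frac{8846}{5} \cdot \frac{1}{96372} = \frac{4423}{240930}$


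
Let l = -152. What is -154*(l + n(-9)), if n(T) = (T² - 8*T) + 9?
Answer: -1540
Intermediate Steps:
n(T) = 9 + T² - 8*T
-154*(l + n(-9)) = -154*(-152 + (9 + (-9)² - 8*(-9))) = -154*(-152 + (9 + 81 + 72)) = -154*(-152 + 162) = -154*10 = -1540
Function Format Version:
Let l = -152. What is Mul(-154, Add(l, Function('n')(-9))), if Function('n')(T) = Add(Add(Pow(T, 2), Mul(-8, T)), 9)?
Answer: -1540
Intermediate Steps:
Function('n')(T) = Add(9, Pow(T, 2), Mul(-8, T))
Mul(-154, Add(l, Function('n')(-9))) = Mul(-154, Add(-152, Add(9, Pow(-9, 2), Mul(-8, -9)))) = Mul(-154, Add(-152, Add(9, 81, 72))) = Mul(-154, Add(-152, 162)) = Mul(-154, 10) = -1540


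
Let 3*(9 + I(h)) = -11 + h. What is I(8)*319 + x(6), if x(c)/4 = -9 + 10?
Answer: -3186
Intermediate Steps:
I(h) = -38/3 + h/3 (I(h) = -9 + (-11 + h)/3 = -9 + (-11/3 + h/3) = -38/3 + h/3)
x(c) = 4 (x(c) = 4*(-9 + 10) = 4*1 = 4)
I(8)*319 + x(6) = (-38/3 + (⅓)*8)*319 + 4 = (-38/3 + 8/3)*319 + 4 = -10*319 + 4 = -3190 + 4 = -3186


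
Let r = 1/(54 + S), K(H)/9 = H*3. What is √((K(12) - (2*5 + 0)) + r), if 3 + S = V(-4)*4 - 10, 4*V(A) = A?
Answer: 3*√47767/37 ≈ 17.721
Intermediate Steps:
V(A) = A/4
K(H) = 27*H (K(H) = 9*(H*3) = 9*(3*H) = 27*H)
S = -17 (S = -3 + (((¼)*(-4))*4 - 10) = -3 + (-1*4 - 10) = -3 + (-4 - 10) = -3 - 14 = -17)
r = 1/37 (r = 1/(54 - 17) = 1/37 ≈ 0.027027)
√((K(12) - (2*5 + 0)) + r) = √((27*12 - (2*5 + 0)) + 1/37) = √((324 - (10 + 0)) + 1/37) = √((324 - 1*10) + 1/37) = √((324 - 10) + 1/37) = √(314 + 1/37) = √(11619/37) = 3*√47767/37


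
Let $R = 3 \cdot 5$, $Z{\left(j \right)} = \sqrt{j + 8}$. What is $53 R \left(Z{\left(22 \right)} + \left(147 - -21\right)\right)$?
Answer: $133560 + 795 \sqrt{30} \approx 1.3791 \cdot 10^{5}$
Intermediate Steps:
$Z{\left(j \right)} = \sqrt{8 + j}$
$R = 15$
$53 R \left(Z{\left(22 \right)} + \left(147 - -21\right)\right) = 53 \cdot 15 \left(\sqrt{8 + 22} + \left(147 - -21\right)\right) = 795 \left(\sqrt{30} + \left(147 + 21\right)\right) = 795 \left(\sqrt{30} + 168\right) = 795 \left(168 + \sqrt{30}\right) = 133560 + 795 \sqrt{30}$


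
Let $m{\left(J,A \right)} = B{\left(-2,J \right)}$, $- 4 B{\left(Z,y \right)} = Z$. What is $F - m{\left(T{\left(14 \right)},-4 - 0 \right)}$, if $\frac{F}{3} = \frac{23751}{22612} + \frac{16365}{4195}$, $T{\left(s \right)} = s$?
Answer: $\frac{272322761}{18971468} \approx 14.354$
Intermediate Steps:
$B{\left(Z,y \right)} = - \frac{Z}{4}$
$m{\left(J,A \right)} = \frac{1}{2}$ ($m{\left(J,A \right)} = \left(- \frac{1}{4}\right) \left(-2\right) = \frac{1}{2}$)
$F = \frac{281808495}{18971468}$ ($F = 3 \left(\frac{23751}{22612} + \frac{16365}{4195}\right) = 3 \left(23751 \cdot \frac{1}{22612} + 16365 \cdot \frac{1}{4195}\right) = 3 \left(\frac{23751}{22612} + \frac{3273}{839}\right) = 3 \cdot \frac{93936165}{18971468} = \frac{281808495}{18971468} \approx 14.854$)
$F - m{\left(T{\left(14 \right)},-4 - 0 \right)} = \frac{281808495}{18971468} - \frac{1}{2} = \frac{272322761}{18971468}$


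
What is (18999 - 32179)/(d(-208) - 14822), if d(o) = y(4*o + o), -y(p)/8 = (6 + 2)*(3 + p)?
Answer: -6590/25773 ≈ -0.25569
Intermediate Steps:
y(p) = -192 - 64*p (y(p) = -8*(6 + 2)*(3 + p) = -64*(3 + p) = -8*(24 + 8*p) = -192 - 64*p)
d(o) = -192 - 320*o (d(o) = -192 - 64*(4*o + o) = -192 - 320*o)
(18999 - 32179)/(d(-208) - 14822) = (18999 - 32179)/((-192 - 320*(-208)) - 14822) = -13180/((-192 + 66560) - 14822) = -13180/(66368 - 14822) = -13180/51546 = -13180*1/51546 = -6590/25773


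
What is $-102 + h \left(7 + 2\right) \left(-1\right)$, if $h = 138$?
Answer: $-1344$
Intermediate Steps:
$-102 + h \left(7 + 2\right) \left(-1\right) = -102 + 138 \left(7 + 2\right) \left(-1\right) = -102 + 138 \cdot 9 \left(-1\right) = -102 + 138 \left(-9\right) = -102 - 1242 = -1344$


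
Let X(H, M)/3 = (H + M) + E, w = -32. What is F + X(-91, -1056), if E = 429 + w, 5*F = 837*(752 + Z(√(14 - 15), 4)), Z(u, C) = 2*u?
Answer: 618174/5 + 1674*I/5 ≈ 1.2363e+5 + 334.8*I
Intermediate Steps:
F = 629424/5 + 1674*I/5 (F = (837*(752 + 2*√(14 - 15)))/5 = (837*(752 + 2*√(-1)))/5 = (837*(752 + 2*I))/5 = (629424 + 1674*I)/5 = 629424/5 + 1674*I/5 ≈ 1.2588e+5 + 334.8*I)
E = 397 (E = 429 - 32 = 397)
X(H, M) = 1191 + 3*H + 3*M (X(H, M) = 3*((H + M) + 397) = 3*(397 + H + M) = 1191 + 3*H + 3*M)
F + X(-91, -1056) = (629424/5 + 1674*I/5) + (1191 + 3*(-91) + 3*(-1056)) = (629424/5 + 1674*I/5) + (1191 - 273 - 3168) = (629424/5 + 1674*I/5) - 2250 = 618174/5 + 1674*I/5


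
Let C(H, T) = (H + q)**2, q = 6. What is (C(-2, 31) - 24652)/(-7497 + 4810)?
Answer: 24636/2687 ≈ 9.1686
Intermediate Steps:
C(H, T) = (6 + H)**2 (C(H, T) = (H + 6)**2 = (6 + H)**2)
(C(-2, 31) - 24652)/(-7497 + 4810) = ((6 - 2)**2 - 24652)/(-7497 + 4810) = (4**2 - 24652)/(-2687) = (16 - 24652)*(-1/2687) = -24636*(-1/2687) = 24636/2687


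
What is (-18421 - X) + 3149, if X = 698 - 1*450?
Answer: -15520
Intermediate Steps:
X = 248 (X = 698 - 450 = 248)
(-18421 - X) + 3149 = (-18421 - 1*248) + 3149 = (-18421 - 248) + 3149 = -18669 + 3149 = -15520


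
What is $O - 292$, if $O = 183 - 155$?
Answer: $-264$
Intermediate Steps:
$O = 28$ ($O = 183 - 155 = 28$)
$O - 292 = 28 - 292 = -264$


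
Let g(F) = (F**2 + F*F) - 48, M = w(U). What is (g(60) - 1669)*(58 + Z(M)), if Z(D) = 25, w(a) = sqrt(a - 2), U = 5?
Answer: 455089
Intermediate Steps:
w(a) = sqrt(-2 + a)
M = sqrt(3) (M = sqrt(-2 + 5) = sqrt(3) ≈ 1.7320)
g(F) = -48 + 2*F**2 (g(F) = (F**2 + F**2) - 48 = 2*F**2 - 48 = -48 + 2*F**2)
(g(60) - 1669)*(58 + Z(M)) = ((-48 + 2*60**2) - 1669)*(58 + 25) = ((-48 + 2*3600) - 1669)*83 = ((-48 + 7200) - 1669)*83 = (7152 - 1669)*83 = 5483*83 = 455089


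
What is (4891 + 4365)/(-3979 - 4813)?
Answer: -1157/1099 ≈ -1.0528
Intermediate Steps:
(4891 + 4365)/(-3979 - 4813) = 9256/(-8792) = 9256*(-1/8792) = -1157/1099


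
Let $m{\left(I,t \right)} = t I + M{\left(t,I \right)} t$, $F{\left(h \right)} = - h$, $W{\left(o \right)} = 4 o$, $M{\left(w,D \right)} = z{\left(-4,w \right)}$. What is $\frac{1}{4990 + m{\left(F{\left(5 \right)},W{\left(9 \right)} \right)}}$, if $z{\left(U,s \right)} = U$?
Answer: $\frac{1}{4666} \approx 0.00021432$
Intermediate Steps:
$M{\left(w,D \right)} = -4$
$m{\left(I,t \right)} = - 4 t + I t$ ($m{\left(I,t \right)} = t I - 4 t = I t - 4 t = - 4 t + I t$)
$\frac{1}{4990 + m{\left(F{\left(5 \right)},W{\left(9 \right)} \right)}} = \frac{1}{4990 + 4 \cdot 9 \left(-4 - 5\right)} = \frac{1}{4990 + 36 \left(-4 - 5\right)} = \frac{1}{4990 + 36 \left(-9\right)} = \frac{1}{4990 - 324} = \frac{1}{4666}$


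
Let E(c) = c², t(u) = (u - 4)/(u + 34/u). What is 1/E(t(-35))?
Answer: 1585081/1863225 ≈ 0.85072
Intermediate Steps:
t(u) = (-4 + u)/(u + 34/u)
1/E(t(-35)) = 1/((-35*(-4 - 35)/(34 + (-35)²))²) = 1/((-35*(-39)/(34 + 1225))²) = 1/((-35*(-39)/1259)²) = 1/((-35*1/1259*(-39))²) = 1/((1365/1259)²) = 1/(1863225/1585081) = 1585081/1863225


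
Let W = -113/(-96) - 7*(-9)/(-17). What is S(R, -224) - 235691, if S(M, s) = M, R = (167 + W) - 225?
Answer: -384746495/1632 ≈ -2.3575e+5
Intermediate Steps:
W = -4127/1632 (W = -113*(-1/96) + 63*(-1/17) = 113/96 - 63/17 = -4127/1632 ≈ -2.5288)
R = -98783/1632 (R = (167 - 4127/1632) - 225 = 268417/1632 - 225 = -98783/1632 ≈ -60.529)
S(R, -224) - 235691 = -98783/1632 - 235691 = -384746495/1632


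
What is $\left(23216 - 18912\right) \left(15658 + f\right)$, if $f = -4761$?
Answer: $46900688$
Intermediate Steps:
$\left(23216 - 18912\right) \left(15658 + f\right) = \left(23216 - 18912\right) \left(15658 - 4761\right) = 4304 \cdot 10897 = 46900688$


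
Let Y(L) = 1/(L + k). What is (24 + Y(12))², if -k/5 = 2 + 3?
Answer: 96721/169 ≈ 572.31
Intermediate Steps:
k = -25 (k = -5*(2 + 3) = -5*5 = -25)
Y(L) = 1/(-25 + L) (Y(L) = 1/(L - 25) = 1/(-25 + L))
(24 + Y(12))² = (24 + 1/(-25 + 12))² = (24 + 1/(-13))² = (24 - 1/13)² = (311/13)² = 96721/169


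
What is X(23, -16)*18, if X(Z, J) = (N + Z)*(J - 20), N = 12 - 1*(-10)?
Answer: -29160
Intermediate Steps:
N = 22 (N = 12 + 10 = 22)
X(Z, J) = (-20 + J)*(22 + Z) (X(Z, J) = (22 + Z)*(J - 20) = (22 + Z)*(-20 + J) = (-20 + J)*(22 + Z))
X(23, -16)*18 = (-440 - 20*23 + 22*(-16) - 16*23)*18 = (-440 - 460 - 352 - 368)*18 = -1620*18 = -29160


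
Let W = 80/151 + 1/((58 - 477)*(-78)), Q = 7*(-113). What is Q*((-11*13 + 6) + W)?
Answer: 532720957993/4934982 ≈ 1.0795e+5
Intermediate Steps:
Q = -791
W = 2614711/4934982 (W = 80*(1/151) - 1/78/(-419) = 80/151 - 1/419*(-1/78) = 80/151 + 1/32682 = 2614711/4934982 ≈ 0.52983)
Q*((-11*13 + 6) + W) = -791*((-11*13 + 6) + 2614711/4934982) = -791*((-143 + 6) + 2614711/4934982) = -791*(-137 + 2614711/4934982) = -791*(-673477823/4934982) = 532720957993/4934982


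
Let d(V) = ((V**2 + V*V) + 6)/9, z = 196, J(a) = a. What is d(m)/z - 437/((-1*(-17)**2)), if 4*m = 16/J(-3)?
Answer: 3481333/2294082 ≈ 1.5175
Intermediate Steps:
m = -4/3 (m = (16/(-3))/4 = (16*(-1/3))/4 = (1/4)*(-16/3) = -4/3 ≈ -1.3333)
d(V) = 2/3 + 2*V**2/9 (d(V) = ((V**2 + V**2) + 6)*(1/9) = (2*V**2 + 6)*(1/9) = (6 + 2*V**2)*(1/9) = 2/3 + 2*V**2/9)
d(m)/z - 437/((-1*(-17)**2)) = (2/3 + 2*(-4/3)**2/9)/196 - 437/((-1*(-17)**2)) = (2/3 + (2/9)*(16/9))*(1/196) - 437/((-1*289)) = (2/3 + 32/81)*(1/196) - 437/(-289) = (86/81)*(1/196) - 437*(-1/289) = 43/7938 + 437/289 = 3481333/2294082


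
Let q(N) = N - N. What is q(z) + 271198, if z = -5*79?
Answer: 271198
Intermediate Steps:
z = -395
q(N) = 0
q(z) + 271198 = 0 + 271198 = 271198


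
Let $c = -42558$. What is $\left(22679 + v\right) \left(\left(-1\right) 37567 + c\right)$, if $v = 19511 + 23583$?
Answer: $-5270061625$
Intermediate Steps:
$v = 43094$
$\left(22679 + v\right) \left(\left(-1\right) 37567 + c\right) = \left(22679 + 43094\right) \left(\left(-1\right) 37567 - 42558\right) = 65773 \left(-37567 - 42558\right) = 65773 \left(-80125\right) = -5270061625$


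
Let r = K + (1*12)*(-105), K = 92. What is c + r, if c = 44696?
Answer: 43528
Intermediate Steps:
r = -1168 (r = 92 + (1*12)*(-105) = 92 + 12*(-105) = 92 - 1260 = -1168)
c + r = 44696 - 1168 = 43528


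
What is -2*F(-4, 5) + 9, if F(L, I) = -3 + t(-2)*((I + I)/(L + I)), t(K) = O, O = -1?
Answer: 35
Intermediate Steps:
t(K) = -1
F(L, I) = -3 - 2*I/(I + L) (F(L, I) = -3 - (I + I)/(L + I) = -3 - 2*I/(I + L))
-2*F(-4, 5) + 9 = -2*(-5*5 - 3*(-4))/(5 - 4) + 9 = -2*(-25 + 12)/1 + 9 = -2*(-13) + 9 = 26 + 9 = 35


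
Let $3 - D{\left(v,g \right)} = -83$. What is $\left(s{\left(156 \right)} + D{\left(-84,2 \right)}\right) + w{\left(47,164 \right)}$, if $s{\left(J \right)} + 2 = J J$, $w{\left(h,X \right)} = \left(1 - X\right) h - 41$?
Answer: $16718$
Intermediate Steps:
$D{\left(v,g \right)} = 86$ ($D{\left(v,g \right)} = 3 - -83 = 3 + 83 = 86$)
$w{\left(h,X \right)} = -41 + h \left(1 - X\right)$ ($w{\left(h,X \right)} = h \left(1 - X\right) - 41 = -41 + h \left(1 - X\right)$)
$s{\left(J \right)} = -2 + J^{2}$ ($s{\left(J \right)} = -2 + J J = -2 + J^{2}$)
$\left(s{\left(156 \right)} + D{\left(-84,2 \right)}\right) + w{\left(47,164 \right)} = \left(\left(-2 + 156^{2}\right) + 86\right) - \left(-6 + 7708\right) = \left(\left(-2 + 24336\right) + 86\right) - 7702 = \left(24334 + 86\right) - 7702 = 24420 - 7702 = 16718$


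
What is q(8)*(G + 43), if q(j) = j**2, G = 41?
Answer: 5376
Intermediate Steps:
q(8)*(G + 43) = 8**2*(41 + 43) = 64*84 = 5376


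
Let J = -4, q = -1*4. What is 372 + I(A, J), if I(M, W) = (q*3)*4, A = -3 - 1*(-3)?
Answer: 324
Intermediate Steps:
A = 0 (A = -3 + 3 = 0)
q = -4
I(M, W) = -48 (I(M, W) = -4*3*4 = -12*4 = -48)
372 + I(A, J) = 372 - 48 = 324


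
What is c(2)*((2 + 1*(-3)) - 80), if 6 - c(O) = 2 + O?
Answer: -162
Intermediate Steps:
c(O) = 4 - O (c(O) = 6 - (2 + O) = 6 + (-2 - O) = 4 - O)
c(2)*((2 + 1*(-3)) - 80) = (4 - 1*2)*((2 + 1*(-3)) - 80) = (4 - 2)*((2 - 3) - 80) = 2*(-1 - 80) = 2*(-81) = -162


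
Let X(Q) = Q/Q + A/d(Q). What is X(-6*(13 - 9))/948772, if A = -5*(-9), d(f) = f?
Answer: -7/7590176 ≈ -9.2224e-7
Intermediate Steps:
A = 45
X(Q) = 1 + 45/Q (X(Q) = Q/Q + 45/Q = 1 + 45/Q)
X(-6*(13 - 9))/948772 = ((45 - 6*(13 - 9))/((-6*(13 - 9))))/948772 = ((45 - 6*4)/((-6*4)))*(1/948772) = ((45 - 24)/(-24))*(1/948772) = -1/24*21*(1/948772) = -7/8*1/948772 = -7/7590176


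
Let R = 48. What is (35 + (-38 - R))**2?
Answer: 2601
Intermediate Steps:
(35 + (-38 - R))**2 = (35 + (-38 - 1*48))**2 = (35 + (-38 - 48))**2 = (35 - 86)**2 = (-51)**2 = 2601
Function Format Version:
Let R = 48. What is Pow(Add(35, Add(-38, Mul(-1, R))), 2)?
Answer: 2601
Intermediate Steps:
Pow(Add(35, Add(-38, Mul(-1, R))), 2) = Pow(Add(35, Add(-38, Mul(-1, 48))), 2) = Pow(Add(35, Add(-38, -48)), 2) = Pow(Add(35, -86), 2) = Pow(-51, 2) = 2601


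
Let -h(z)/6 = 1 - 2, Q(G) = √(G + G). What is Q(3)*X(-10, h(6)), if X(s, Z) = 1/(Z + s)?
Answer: -√6/4 ≈ -0.61237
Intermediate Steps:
Q(G) = √2*√G (Q(G) = √(2*G) = √2*√G)
h(z) = 6 (h(z) = -6*(1 - 2) = -6*(-1) = 6)
Q(3)*X(-10, h(6)) = (√2*√3)/(6 - 10) = √6/(-4) = √6*(-¼) = -√6/4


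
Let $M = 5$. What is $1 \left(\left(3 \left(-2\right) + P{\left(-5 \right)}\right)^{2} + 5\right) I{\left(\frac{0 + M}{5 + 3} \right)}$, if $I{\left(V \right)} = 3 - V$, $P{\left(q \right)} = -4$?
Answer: $\frac{1995}{8} \approx 249.38$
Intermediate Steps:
$1 \left(\left(3 \left(-2\right) + P{\left(-5 \right)}\right)^{2} + 5\right) I{\left(\frac{0 + M}{5 + 3} \right)} = 1 \left(\left(3 \left(-2\right) - 4\right)^{2} + 5\right) \left(3 - \frac{0 + 5}{5 + 3}\right) = 1 \left(\left(-6 - 4\right)^{2} + 5\right) \left(3 - \frac{5}{8}\right) = 1 \left(\left(-10\right)^{2} + 5\right) \left(3 - 5 \cdot \frac{1}{8}\right) = 1 \left(100 + 5\right) \left(3 - \frac{5}{8}\right) = 1 \cdot 105 \left(3 - \frac{5}{8}\right) = 105 \cdot \frac{19}{8} = \frac{1995}{8}$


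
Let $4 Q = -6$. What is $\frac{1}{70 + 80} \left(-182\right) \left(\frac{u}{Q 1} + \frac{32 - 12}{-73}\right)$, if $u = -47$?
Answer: $- \frac{618982}{16425} \approx -37.685$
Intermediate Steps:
$Q = - \frac{3}{2}$ ($Q = \frac{1}{4} \left(-6\right) = - \frac{3}{2} \approx -1.5$)
$\frac{1}{70 + 80} \left(-182\right) \left(\frac{u}{Q 1} + \frac{32 - 12}{-73}\right) = \frac{1}{70 + 80} \left(-182\right) \left(- \frac{47}{\left(- \frac{3}{2}\right) 1} + \frac{32 - 12}{-73}\right) = \frac{1}{150} \left(-182\right) \left(- \frac{47}{- \frac{3}{2}} + \left(32 - 12\right) \left(- \frac{1}{73}\right)\right) = \frac{1}{150} \left(-182\right) \left(\left(-47\right) \left(- \frac{2}{3}\right) + 20 \left(- \frac{1}{73}\right)\right) = - \frac{91 \left(\frac{94}{3} - \frac{20}{73}\right)}{75} = \left(- \frac{91}{75}\right) \frac{6802}{219} = - \frac{618982}{16425}$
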